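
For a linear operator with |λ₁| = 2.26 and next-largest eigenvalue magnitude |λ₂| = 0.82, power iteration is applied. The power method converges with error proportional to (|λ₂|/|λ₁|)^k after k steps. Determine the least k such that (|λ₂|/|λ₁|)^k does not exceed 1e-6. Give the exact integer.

|λ₂/λ₁| = 0.82/2.26 = 0.36283
Need k ≥ ln(1e-6) / ln(0.36283) = -13.8155 / -1.0138 ≈ 13.627
Smallest integer k satisfying the bound: 14

14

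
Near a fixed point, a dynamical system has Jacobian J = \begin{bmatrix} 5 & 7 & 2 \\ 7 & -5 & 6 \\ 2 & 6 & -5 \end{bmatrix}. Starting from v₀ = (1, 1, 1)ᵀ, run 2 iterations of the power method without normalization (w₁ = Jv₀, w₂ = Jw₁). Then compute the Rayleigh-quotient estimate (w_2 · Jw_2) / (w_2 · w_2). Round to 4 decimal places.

w1 = Jv₀ = (5·1 + 7·1 + 2·1; 7·1 + (-5)·1 + 6·1; 2·1 + 6·1 + (-5)·1) = (14, 8, 3)
w2 = Jw1 = (5·14 + 7·8 + 2·3; 7·14 + (-5)·8 + 6·3; 2·14 + 6·8 + (-5)·3) = (132, 76, 61)
Jw2 = (1314, 910, 415)
w2·Jw2 = 132·1314 + 76·910 + 61·415 = 267923; w2·w2 = 132·132 + 76·76 + 61·61 = 26921
λ ≈ 267923/26921 = 9.9522

9.9522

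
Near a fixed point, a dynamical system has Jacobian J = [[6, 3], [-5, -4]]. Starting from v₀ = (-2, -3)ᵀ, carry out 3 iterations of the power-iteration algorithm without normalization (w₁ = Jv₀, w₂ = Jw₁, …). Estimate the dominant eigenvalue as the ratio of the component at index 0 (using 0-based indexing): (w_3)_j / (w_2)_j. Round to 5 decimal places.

5.15000

w1 = Jv₀ = (-21, 22)
w2 = Jw1 = (-60, 17)
w3 = Jw2 = (-309, 232)
Ratio at component: -309 / -60 = 5.15000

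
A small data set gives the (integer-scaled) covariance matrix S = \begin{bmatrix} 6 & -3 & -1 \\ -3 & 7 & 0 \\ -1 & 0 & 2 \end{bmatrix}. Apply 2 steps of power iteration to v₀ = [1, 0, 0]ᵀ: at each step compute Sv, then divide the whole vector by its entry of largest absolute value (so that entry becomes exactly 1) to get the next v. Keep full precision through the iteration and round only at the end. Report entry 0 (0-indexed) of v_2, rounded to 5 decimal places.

Sv0 = (6.000000, -3.000000, -1.000000); divide by 6.000000 → v1 = (1.000000, -0.500000, -0.166667)
Sv1 = (7.666667, -6.500000, -1.333333); divide by 7.666667 → v2 = (1.000000, -0.847826, -0.173913)
Requested entry of v2: 46/46 = 1.00000

1.00000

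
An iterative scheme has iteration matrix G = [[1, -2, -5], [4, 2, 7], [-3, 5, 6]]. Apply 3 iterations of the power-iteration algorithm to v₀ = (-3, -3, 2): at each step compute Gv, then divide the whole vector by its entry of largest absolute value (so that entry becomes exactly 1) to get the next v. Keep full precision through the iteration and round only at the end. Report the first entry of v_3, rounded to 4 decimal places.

-0.6667

Gv0 = (-7.00000, -4.00000, 6.00000); divide by -7.00000 → v1 = (1.00000, 0.57143, -0.85714)
Gv1 = (4.14286, -0.85714, -5.28571); divide by -5.28571 → v2 = (-0.78378, 0.16216, 1.00000)
Gv2 = (-6.10811, 4.18919, 9.16216); divide by 9.16216 → v3 = (-0.66667, 0.45723, 1.00000)
Requested entry of v3: -226/339 = -0.6667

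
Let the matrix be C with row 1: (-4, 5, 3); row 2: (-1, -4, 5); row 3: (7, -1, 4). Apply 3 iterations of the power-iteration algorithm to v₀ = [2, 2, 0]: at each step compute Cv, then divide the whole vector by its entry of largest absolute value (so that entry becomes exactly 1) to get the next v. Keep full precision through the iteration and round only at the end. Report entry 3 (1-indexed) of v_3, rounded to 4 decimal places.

Cv0 = (2.00000, -10.00000, 12.00000); divide by 12.00000 → v1 = (0.16667, -0.83333, 1.00000)
Cv1 = (-1.83333, 8.16667, 6.00000); divide by 8.16667 → v2 = (-0.22449, 1.00000, 0.73469)
Cv2 = (8.10204, -0.10204, 0.36735); divide by 8.10204 → v3 = (1.00000, -0.01259, 0.04534)
Requested entry of v3: 36/794 = 0.0453

0.0453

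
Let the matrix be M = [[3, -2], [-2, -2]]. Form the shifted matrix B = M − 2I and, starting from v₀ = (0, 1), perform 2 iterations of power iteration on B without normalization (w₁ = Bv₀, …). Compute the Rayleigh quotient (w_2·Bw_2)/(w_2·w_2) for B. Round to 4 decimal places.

μ ≈ -4.6881

B = M − 2I has rows (1, -2); (-2, -4)
w1 = Bv₀ = (1·0 + (-2)·1; (-2)·0 + (-4)·1) = (-2, -4)
w2 = Bw1 = (1·(-2) + (-2)·(-4); (-2)·(-2) + (-4)·(-4)) = (6, 20)
Bw2 = (-34, -92)
w2·Bw2 = -2044; w2·w2 = 436; μ ≈ -2044/436 = -4.6881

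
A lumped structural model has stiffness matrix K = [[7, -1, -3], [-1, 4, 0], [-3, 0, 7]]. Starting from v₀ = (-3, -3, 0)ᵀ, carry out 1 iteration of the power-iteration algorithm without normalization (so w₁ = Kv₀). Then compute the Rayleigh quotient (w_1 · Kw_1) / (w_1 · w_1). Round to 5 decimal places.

w1 = Kv₀ = (7·(-3) + (-1)·(-3) + (-3)·0; (-1)·(-3) + 4·(-3) + 0·0; (-3)·(-3) + 0·(-3) + 7·0) = (-18, -9, 9)
Kw1 = (-144, -18, 117)
w1·Kw1 = (-18)·(-144) + (-9)·(-18) + 9·117 = 3807; w1·w1 = (-18)·(-18) + (-9)·(-9) + 9·9 = 486
λ ≈ 3807/486 = 7.83333

λ ≈ 7.83333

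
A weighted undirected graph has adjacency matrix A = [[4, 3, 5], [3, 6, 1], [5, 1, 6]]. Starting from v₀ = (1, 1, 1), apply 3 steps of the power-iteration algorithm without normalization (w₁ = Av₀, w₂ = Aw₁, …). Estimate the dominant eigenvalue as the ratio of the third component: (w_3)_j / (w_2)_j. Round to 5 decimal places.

w1 = Av₀ = (4·1 + 3·1 + 5·1; 3·1 + 6·1 + 1·1; 5·1 + 1·1 + 6·1) = (12, 10, 12)
w2 = Aw1 = (4·12 + 3·10 + 5·12; 3·12 + 6·10 + 1·12; 5·12 + 1·10 + 6·12) = (138, 108, 142)
w3 = Aw2 = (1586, 1204, 1650)
Ratio at component: 1650 / 142 = 11.61972

λ ≈ 11.61972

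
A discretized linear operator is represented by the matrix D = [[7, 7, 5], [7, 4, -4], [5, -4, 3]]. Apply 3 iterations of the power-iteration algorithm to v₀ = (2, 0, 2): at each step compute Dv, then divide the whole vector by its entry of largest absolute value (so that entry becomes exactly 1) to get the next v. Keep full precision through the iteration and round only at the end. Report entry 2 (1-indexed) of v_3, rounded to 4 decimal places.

Dv0 = (24.00000, 6.00000, 16.00000); divide by 24.00000 → v1 = (1.00000, 0.25000, 0.66667)
Dv1 = (12.08333, 5.33333, 6.00000); divide by 12.08333 → v2 = (1.00000, 0.44138, 0.49655)
Dv2 = (12.57241, 6.77931, 4.72414); divide by 12.57241 → v3 = (1.00000, 0.53922, 0.37575)
Requested entry of v3: 1966/3646 = 0.5392

0.5392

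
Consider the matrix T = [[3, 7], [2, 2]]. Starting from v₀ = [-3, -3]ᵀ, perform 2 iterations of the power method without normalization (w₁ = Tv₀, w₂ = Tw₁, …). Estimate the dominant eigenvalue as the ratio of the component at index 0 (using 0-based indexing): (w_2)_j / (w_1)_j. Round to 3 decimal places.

w1 = Tv₀ = (3·(-3) + 7·(-3); 2·(-3) + 2·(-3)) = (-30, -12)
w2 = Tw1 = (3·(-30) + 7·(-12); 2·(-30) + 2·(-12)) = (-174, -84)
Ratio at component: -174 / -30 = 5.800

λ ≈ 5.800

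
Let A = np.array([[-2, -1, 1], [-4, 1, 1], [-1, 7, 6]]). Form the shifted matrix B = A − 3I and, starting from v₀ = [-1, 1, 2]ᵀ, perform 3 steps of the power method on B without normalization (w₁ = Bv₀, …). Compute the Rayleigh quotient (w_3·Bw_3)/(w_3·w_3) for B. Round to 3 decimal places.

μ ≈ -3.404

B = A − 3I has rows (-5, -1, 1); (-4, -2, 1); (-1, 7, 3)
w1 = Bv₀ = (6, 4, 14)
w2 = Bw1 = (-20, -18, 64)
w3 = Bw2 = (182, 180, 86)
Bw3 = (-1004, -1002, 1336)
w3·Bw3 = -248192; w3·w3 = 72920; μ ≈ -248192/72920 = -3.404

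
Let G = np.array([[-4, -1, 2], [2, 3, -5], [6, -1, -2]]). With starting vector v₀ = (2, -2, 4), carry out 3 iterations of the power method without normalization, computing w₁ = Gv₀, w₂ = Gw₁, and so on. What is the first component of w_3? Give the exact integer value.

w1 = Gv₀ = ((-4)·2 + (-1)·(-2) + 2·4; 2·2 + 3·(-2) + (-5)·4; 6·2 + (-1)·(-2) + (-2)·4) = (2, -22, 6)
w2 = Gw1 = ((-4)·2 + (-1)·(-22) + 2·6; 2·2 + 3·(-22) + (-5)·6; 6·2 + (-1)·(-22) + (-2)·6) = (26, -92, 22)
w3 = Gw2 = (32, -334, 204)
The requested component of w3 is 32.

32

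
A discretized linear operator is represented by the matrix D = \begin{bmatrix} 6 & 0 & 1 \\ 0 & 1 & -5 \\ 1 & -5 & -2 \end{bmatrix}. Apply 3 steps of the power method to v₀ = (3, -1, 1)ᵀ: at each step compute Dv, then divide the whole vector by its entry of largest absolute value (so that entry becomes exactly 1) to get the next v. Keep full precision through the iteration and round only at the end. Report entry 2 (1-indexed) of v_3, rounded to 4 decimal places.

Dv0 = (19.00000, -6.00000, 6.00000); divide by 19.00000 → v1 = (1.00000, -0.31579, 0.31579)
Dv1 = (6.31579, -1.89474, 1.94737); divide by 6.31579 → v2 = (1.00000, -0.30000, 0.30833)
Dv2 = (6.30833, -1.84167, 1.88333); divide by 6.30833 → v3 = (1.00000, -0.29194, 0.29855)
Requested entry of v3: -221/757 = -0.2919

-0.2919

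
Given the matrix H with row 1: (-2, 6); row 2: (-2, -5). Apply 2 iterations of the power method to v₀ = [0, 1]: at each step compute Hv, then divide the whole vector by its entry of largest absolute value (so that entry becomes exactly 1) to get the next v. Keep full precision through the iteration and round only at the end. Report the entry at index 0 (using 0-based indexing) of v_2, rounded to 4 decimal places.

1.0000

Hv0 = (6.00000, -5.00000); divide by 6.00000 → v1 = (1.00000, -0.83333)
Hv1 = (-7.00000, 2.16667); divide by -7.00000 → v2 = (1.00000, -0.30952)
Requested entry of v2: -42/-42 = 1.0000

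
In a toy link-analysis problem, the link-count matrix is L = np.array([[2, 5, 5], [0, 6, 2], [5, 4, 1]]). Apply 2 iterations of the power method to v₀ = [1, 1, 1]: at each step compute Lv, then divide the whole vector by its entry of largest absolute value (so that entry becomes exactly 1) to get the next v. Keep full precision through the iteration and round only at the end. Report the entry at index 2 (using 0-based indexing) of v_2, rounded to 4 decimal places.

0.8947

Lv0 = (12.00000, 8.00000, 10.00000); divide by 12.00000 → v1 = (1.00000, 0.66667, 0.83333)
Lv1 = (9.50000, 5.66667, 8.50000); divide by 9.50000 → v2 = (1.00000, 0.59649, 0.89474)
Requested entry of v2: 102/114 = 0.8947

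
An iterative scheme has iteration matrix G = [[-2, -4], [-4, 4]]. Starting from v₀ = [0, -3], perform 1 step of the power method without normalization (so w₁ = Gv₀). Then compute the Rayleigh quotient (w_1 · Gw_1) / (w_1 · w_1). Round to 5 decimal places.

λ ≈ 5.00000

w1 = Gv₀ = ((-2)·0 + (-4)·(-3); (-4)·0 + 4·(-3)) = (12, -12)
Gw1 = (24, -96)
w1·Gw1 = 12·24 + (-12)·(-96) = 1440; w1·w1 = 12·12 + (-12)·(-12) = 288
λ ≈ 1440/288 = 5.00000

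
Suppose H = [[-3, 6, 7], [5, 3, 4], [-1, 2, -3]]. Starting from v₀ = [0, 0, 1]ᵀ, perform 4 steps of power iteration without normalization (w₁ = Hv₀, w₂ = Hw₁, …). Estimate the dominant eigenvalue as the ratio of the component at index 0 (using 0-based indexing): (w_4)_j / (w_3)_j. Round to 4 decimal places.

-0.7964

w1 = Hv₀ = (7, 4, -3)
w2 = Hw1 = (-18, 35, 10)
w3 = Hw2 = (334, 55, 58)
w4 = Hw3 = (-266, 2067, -398)
Ratio at component: -266 / 334 = -0.7964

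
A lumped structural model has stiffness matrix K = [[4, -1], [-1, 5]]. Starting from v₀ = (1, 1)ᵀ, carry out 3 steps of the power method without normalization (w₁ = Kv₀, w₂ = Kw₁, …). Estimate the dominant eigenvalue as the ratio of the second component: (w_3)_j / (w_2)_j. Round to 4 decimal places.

4.5294

w1 = Kv₀ = (4·1 + (-1)·1; (-1)·1 + 5·1) = (3, 4)
w2 = Kw1 = (4·3 + (-1)·4; (-1)·3 + 5·4) = (8, 17)
w3 = Kw2 = (15, 77)
Ratio at component: 77 / 17 = 4.5294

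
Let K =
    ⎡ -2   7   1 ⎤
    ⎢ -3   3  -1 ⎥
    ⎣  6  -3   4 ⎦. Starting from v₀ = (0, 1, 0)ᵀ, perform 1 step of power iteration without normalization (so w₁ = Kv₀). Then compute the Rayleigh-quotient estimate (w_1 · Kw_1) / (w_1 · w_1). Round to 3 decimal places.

λ ≈ -0.925

w1 = Kv₀ = ((-2)·0 + 7·1 + 1·0; (-3)·0 + 3·1 + (-1)·0; 6·0 + (-3)·1 + 4·0) = (7, 3, -3)
Kw1 = (4, -9, 21)
w1·Kw1 = 7·4 + 3·(-9) + (-3)·21 = -62; w1·w1 = 7·7 + 3·3 + (-3)·(-3) = 67
λ ≈ -62/67 = -0.925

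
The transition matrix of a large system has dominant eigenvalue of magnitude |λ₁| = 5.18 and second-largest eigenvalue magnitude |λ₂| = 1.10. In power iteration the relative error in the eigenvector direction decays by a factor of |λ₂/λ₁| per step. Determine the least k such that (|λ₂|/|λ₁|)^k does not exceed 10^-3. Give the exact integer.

5

|λ₂/λ₁| = 1.10/5.18 = 0.21236
Need k ≥ ln(10^-3) / ln(0.21236) = -6.9078 / -1.5495 ≈ 4.458
Smallest integer k satisfying the bound: 5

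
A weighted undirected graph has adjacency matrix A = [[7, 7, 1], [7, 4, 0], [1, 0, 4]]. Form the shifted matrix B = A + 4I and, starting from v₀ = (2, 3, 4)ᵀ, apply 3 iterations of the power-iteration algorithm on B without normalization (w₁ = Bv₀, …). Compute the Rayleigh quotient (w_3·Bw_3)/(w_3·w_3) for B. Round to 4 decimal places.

B = A + 4I has rows (11, 7, 1); (7, 8, 0); (1, 0, 8)
w1 = Bv₀ = (47, 38, 34)
w2 = Bw1 = (817, 633, 319)
w3 = Bw2 = (13737, 10783, 3369)
Bw3 = (229957, 182423, 40689)
w3·Bw3 = 5263067759; w3·w3 = 316328419; μ ≈ 5263067759/316328419 = 16.6380

μ ≈ 16.6380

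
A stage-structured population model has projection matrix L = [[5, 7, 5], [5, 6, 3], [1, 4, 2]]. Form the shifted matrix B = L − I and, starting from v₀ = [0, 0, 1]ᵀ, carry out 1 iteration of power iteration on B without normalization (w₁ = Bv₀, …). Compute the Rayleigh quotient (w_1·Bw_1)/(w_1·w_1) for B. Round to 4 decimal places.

10.7714

B = L − I has rows (4, 7, 5); (5, 5, 3); (1, 4, 1)
w1 = Bv₀ = (4·0 + 7·0 + 5·1; 5·0 + 5·0 + 3·1; 1·0 + 4·0 + 1·1) = (5, 3, 1)
Bw1 = (46, 43, 18)
w1·Bw1 = 377; w1·w1 = 35; μ ≈ 377/35 = 10.7714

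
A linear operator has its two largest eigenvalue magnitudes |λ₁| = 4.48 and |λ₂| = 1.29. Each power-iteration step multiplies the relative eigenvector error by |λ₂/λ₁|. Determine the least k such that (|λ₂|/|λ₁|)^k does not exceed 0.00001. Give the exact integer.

|λ₂/λ₁| = 1.29/4.48 = 0.28795
Need k ≥ ln(0.00001) / ln(0.28795) = -11.5129 / -1.2450 ≈ 9.247
Smallest integer k satisfying the bound: 10

10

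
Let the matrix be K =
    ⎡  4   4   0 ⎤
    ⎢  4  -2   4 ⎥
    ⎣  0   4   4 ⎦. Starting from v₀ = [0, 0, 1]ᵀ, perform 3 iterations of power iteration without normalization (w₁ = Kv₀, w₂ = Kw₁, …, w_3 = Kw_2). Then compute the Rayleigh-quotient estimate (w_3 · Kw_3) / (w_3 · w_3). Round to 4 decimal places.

λ ≈ 6.6537

w1 = Kv₀ = (4·0 + 4·0 + 0·1; 4·0 + (-2)·0 + 4·1; 0·0 + 4·0 + 4·1) = (0, 4, 4)
w2 = Kw1 = (4·0 + 4·4 + 0·4; 4·0 + (-2)·4 + 4·4; 0·0 + 4·4 + 4·4) = (16, 8, 32)
w3 = Kw2 = (96, 176, 160)
Kw3 = (1088, 672, 1344)
w3·Kw3 = 96·1088 + 176·672 + 160·1344 = 437760; w3·w3 = 96·96 + 176·176 + 160·160 = 65792
λ ≈ 437760/65792 = 6.6537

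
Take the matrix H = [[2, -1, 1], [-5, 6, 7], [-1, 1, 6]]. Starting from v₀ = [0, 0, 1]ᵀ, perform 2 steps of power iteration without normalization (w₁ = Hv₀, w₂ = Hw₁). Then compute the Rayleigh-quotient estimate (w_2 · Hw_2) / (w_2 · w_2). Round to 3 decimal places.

9.256

w1 = Hv₀ = (1, 7, 6)
w2 = Hw1 = (1, 79, 42)
Hw2 = (-35, 763, 330)
w2·Hw2 = 1·(-35) + 79·763 + 42·330 = 74102; w2·w2 = 1·1 + 79·79 + 42·42 = 8006
λ ≈ 74102/8006 = 9.256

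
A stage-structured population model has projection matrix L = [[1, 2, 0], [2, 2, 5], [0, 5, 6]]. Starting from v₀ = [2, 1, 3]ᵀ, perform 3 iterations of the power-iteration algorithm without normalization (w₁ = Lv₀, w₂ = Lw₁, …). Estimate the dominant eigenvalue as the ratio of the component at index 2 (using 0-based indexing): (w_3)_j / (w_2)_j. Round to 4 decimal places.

λ ≈ 9.3951

w1 = Lv₀ = (1·2 + 2·1 + 0·3; 2·2 + 2·1 + 5·3; 0·2 + 5·1 + 6·3) = (4, 21, 23)
w2 = Lw1 = (1·4 + 2·21 + 0·23; 2·4 + 2·21 + 5·23; 0·4 + 5·21 + 6·23) = (46, 165, 243)
w3 = Lw2 = (376, 1637, 2283)
Ratio at component: 2283 / 243 = 9.3951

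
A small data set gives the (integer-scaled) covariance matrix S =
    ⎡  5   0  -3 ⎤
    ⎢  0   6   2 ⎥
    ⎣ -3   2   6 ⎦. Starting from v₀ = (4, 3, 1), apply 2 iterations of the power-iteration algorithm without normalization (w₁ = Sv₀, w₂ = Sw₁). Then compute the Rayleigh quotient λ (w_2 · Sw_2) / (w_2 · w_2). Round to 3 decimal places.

5.683

w1 = Sv₀ = (5·4 + 0·3 + (-3)·1; 0·4 + 6·3 + 2·1; (-3)·4 + 2·3 + 6·1) = (17, 20, 0)
w2 = Sw1 = (5·17 + 0·20 + (-3)·0; 0·17 + 6·20 + 2·0; (-3)·17 + 2·20 + 6·0) = (85, 120, -11)
Sw2 = (458, 698, -81)
w2·Sw2 = 85·458 + 120·698 + (-11)·(-81) = 123581; w2·w2 = 85·85 + 120·120 + (-11)·(-11) = 21746
λ ≈ 123581/21746 = 5.683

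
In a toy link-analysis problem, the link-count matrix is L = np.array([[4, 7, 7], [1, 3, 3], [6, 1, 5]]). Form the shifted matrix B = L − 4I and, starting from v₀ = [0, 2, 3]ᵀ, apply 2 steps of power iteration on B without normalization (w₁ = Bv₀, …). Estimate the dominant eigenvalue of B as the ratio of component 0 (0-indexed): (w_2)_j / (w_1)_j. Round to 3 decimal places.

2.400

B = L − 4I has rows (0, 7, 7); (1, -1, 3); (6, 1, 1)
w1 = Bv₀ = (35, 7, 5)
w2 = Bw1 = (84, 43, 222)
Ratio: 84/35 = 2.400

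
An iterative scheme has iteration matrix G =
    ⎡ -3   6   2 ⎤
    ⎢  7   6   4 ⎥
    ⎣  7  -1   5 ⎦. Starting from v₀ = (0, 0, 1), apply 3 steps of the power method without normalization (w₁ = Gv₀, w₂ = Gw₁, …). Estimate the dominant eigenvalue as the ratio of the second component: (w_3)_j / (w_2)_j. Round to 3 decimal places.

w1 = Gv₀ = ((-3)·0 + 6·0 + 2·1; 7·0 + 6·0 + 4·1; 7·0 + (-1)·0 + 5·1) = (2, 4, 5)
w2 = Gw1 = ((-3)·2 + 6·4 + 2·5; 7·2 + 6·4 + 4·5; 7·2 + (-1)·4 + 5·5) = (28, 58, 35)
w3 = Gw2 = (334, 684, 313)
Ratio at component: 684 / 58 = 11.793

11.793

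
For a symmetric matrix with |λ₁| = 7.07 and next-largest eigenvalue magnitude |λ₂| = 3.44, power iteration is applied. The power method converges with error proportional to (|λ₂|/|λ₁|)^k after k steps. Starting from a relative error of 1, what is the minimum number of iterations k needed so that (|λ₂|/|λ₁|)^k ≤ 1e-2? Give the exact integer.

7

|λ₂/λ₁| = 3.44/7.07 = 0.48656
Need k ≥ ln(1e-2) / ln(0.48656) = -4.6052 / -0.7204 ≈ 6.393
Smallest integer k satisfying the bound: 7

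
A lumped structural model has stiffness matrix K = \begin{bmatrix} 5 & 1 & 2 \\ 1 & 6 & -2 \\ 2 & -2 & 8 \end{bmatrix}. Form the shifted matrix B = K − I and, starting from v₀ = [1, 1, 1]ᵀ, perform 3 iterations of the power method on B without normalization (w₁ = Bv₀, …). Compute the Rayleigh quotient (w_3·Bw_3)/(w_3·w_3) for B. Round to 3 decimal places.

B = K − I has rows (4, 1, 2); (1, 5, -2); (2, -2, 7)
w1 = Bv₀ = (7, 4, 7)
w2 = Bw1 = (46, 13, 55)
w3 = Bw2 = (307, 1, 451)
Bw3 = (2131, -590, 3769)
w3·Bw3 = 2353446; w3·w3 = 297651; μ ≈ 2353446/297651 = 7.907

μ ≈ 7.907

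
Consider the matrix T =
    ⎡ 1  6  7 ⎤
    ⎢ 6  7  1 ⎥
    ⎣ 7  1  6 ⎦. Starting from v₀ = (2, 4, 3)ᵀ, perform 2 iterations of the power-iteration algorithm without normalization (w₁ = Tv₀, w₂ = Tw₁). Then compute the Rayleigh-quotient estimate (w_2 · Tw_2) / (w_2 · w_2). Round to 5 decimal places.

w1 = Tv₀ = (1·2 + 6·4 + 7·3; 6·2 + 7·4 + 1·3; 7·2 + 1·4 + 6·3) = (47, 43, 36)
w2 = Tw1 = (1·47 + 6·43 + 7·36; 6·47 + 7·43 + 1·36; 7·47 + 1·43 + 6·36) = (557, 619, 588)
Tw2 = (8387, 8263, 8046)
w2·Tw2 = 557·8387 + 619·8263 + 588·8046 = 14517404; w2·w2 = 557·557 + 619·619 + 588·588 = 1039154
λ ≈ 14517404/1039154 = 13.97041

13.97041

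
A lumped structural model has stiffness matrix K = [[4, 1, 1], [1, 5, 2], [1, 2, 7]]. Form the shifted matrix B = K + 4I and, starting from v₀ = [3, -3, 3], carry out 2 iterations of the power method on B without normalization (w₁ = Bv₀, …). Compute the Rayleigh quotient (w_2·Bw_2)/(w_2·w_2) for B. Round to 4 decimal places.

B = K + 4I has rows (8, 1, 1); (1, 9, 2); (1, 2, 11)
w1 = Bv₀ = (24, -18, 30)
w2 = Bw1 = (204, -78, 318)
Bw2 = (1872, 138, 3546)
w2·Bw2 = 1498752; w2·w2 = 148824; μ ≈ 1498752/148824 = 10.0706

μ ≈ 10.0706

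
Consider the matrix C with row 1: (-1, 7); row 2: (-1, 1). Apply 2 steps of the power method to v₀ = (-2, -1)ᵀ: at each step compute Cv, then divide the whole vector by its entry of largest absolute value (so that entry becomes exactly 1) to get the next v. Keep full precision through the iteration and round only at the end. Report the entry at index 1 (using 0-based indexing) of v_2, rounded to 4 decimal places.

0.5000

Cv0 = (-5.00000, 1.00000); divide by -5.00000 → v1 = (1.00000, -0.20000)
Cv1 = (-2.40000, -1.20000); divide by -2.40000 → v2 = (1.00000, 0.50000)
Requested entry of v2: 6/12 = 0.5000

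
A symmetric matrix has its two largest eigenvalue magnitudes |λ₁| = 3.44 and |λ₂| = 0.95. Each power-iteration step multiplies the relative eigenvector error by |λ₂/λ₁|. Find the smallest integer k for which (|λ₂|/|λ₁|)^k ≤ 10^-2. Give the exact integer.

|λ₂/λ₁| = 0.95/3.44 = 0.27616
Need k ≥ ln(10^-2) / ln(0.27616) = -4.6052 / -1.2868 ≈ 3.579
Smallest integer k satisfying the bound: 4

4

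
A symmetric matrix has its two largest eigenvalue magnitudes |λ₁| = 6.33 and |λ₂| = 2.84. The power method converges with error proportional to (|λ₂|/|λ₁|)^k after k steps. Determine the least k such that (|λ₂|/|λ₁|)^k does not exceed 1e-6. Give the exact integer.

|λ₂/λ₁| = 2.84/6.33 = 0.44866
Need k ≥ ln(1e-6) / ln(0.44866) = -13.8155 / -0.8015 ≈ 17.237
Smallest integer k satisfying the bound: 18

18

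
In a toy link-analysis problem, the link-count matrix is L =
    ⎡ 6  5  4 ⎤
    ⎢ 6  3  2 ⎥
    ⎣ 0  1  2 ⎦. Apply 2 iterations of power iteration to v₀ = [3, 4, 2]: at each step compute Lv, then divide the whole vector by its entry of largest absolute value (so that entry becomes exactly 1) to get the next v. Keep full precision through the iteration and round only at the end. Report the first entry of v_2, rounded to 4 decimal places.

Lv0 = (46.00000, 34.00000, 8.00000); divide by 46.00000 → v1 = (1.00000, 0.73913, 0.17391)
Lv1 = (10.39130, 8.56522, 1.08696); divide by 10.39130 → v2 = (1.00000, 0.82427, 0.10460)
Requested entry of v2: 478/478 = 1.0000

1.0000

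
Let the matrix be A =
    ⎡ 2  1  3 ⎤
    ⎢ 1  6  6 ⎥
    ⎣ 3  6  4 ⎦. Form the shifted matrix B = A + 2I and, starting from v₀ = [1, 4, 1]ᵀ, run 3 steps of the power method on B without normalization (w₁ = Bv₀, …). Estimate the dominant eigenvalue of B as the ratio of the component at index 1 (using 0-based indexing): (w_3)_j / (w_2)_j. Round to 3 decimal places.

13.704

B = A + 2I has rows (4, 1, 3); (1, 8, 6); (3, 6, 6)
w1 = Bv₀ = (11, 39, 33)
w2 = Bw1 = (182, 521, 465)
w3 = Bw2 = (2644, 7140, 6462)
Ratio: 7140/521 = 13.704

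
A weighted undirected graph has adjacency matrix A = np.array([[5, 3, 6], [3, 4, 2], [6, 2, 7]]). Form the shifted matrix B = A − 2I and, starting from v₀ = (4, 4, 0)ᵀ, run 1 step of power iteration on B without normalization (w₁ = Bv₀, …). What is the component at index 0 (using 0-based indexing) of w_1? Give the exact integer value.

24

B = A − 2I has rows (3, 3, 6); (3, 2, 2); (6, 2, 5)
w1 = Bv₀ = (3·4 + 3·4 + 6·0; 3·4 + 2·4 + 2·0; 6·4 + 2·4 + 5·0) = (24, 20, 32)
Requested component of w1: 24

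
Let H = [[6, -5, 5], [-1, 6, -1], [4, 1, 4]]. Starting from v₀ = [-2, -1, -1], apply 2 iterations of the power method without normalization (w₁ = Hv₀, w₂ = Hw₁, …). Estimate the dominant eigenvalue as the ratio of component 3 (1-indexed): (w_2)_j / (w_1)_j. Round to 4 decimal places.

w1 = Hv₀ = (-12, -3, -13)
w2 = Hw1 = (-122, 7, -103)
Ratio at component: -103 / -13 = 7.9231

λ ≈ 7.9231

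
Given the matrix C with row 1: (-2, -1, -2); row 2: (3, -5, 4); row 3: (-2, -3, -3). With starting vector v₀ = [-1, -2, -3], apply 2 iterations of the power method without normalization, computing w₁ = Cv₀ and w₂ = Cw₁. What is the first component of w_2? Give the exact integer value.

-49

w1 = Cv₀ = ((-2)·(-1) + (-1)·(-2) + (-2)·(-3); 3·(-1) + (-5)·(-2) + 4·(-3); (-2)·(-1) + (-3)·(-2) + (-3)·(-3)) = (10, -5, 17)
w2 = Cw1 = ((-2)·10 + (-1)·(-5) + (-2)·17; 3·10 + (-5)·(-5) + 4·17; (-2)·10 + (-3)·(-5) + (-3)·17) = (-49, 123, -56)
The requested component of w2 is -49.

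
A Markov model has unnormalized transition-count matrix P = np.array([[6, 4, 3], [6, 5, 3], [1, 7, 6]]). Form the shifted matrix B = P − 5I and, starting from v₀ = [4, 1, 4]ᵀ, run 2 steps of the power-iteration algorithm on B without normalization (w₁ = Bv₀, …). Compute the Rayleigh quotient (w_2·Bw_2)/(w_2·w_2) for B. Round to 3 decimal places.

μ ≈ 7.727

B = P − 5I has rows (1, 4, 3); (6, 0, 3); (1, 7, 1)
w1 = Bv₀ = (1·4 + 4·1 + 3·4; 6·4 + 0·1 + 3·4; 1·4 + 7·1 + 1·4) = (20, 36, 15)
w2 = Bw1 = (1·20 + 4·36 + 3·15; 6·20 + 0·36 + 3·15; 1·20 + 7·36 + 1·15) = (209, 165, 287)
Bw2 = (1730, 2115, 1651)
w2·Bw2 = 1184382; w2·w2 = 153275; μ ≈ 1184382/153275 = 7.727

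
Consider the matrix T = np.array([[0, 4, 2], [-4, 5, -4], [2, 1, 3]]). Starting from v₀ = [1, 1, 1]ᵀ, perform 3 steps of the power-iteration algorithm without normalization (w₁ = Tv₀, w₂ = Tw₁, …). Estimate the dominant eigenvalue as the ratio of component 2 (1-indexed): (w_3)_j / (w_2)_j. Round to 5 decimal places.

w1 = Tv₀ = (0·1 + 4·1 + 2·1; (-4)·1 + 5·1 + (-4)·1; 2·1 + 1·1 + 3·1) = (6, -3, 6)
w2 = Tw1 = (0·6 + 4·(-3) + 2·6; (-4)·6 + 5·(-3) + (-4)·6; 2·6 + 1·(-3) + 3·6) = (0, -63, 27)
w3 = Tw2 = (-198, -423, 18)
Ratio at component: -423 / -63 = 6.71429

λ ≈ 6.71429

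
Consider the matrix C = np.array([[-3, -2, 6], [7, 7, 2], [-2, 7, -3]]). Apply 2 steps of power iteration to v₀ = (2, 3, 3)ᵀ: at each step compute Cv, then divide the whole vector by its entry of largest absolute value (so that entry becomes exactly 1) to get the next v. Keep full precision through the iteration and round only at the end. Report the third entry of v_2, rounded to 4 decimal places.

Cv0 = (6.00000, 41.00000, 8.00000); divide by 41.00000 → v1 = (0.14634, 1.00000, 0.19512)
Cv1 = (-1.26829, 8.41463, 6.12195); divide by 8.41463 → v2 = (-0.15072, 1.00000, 0.72754)
Requested entry of v2: 251/345 = 0.7275

0.7275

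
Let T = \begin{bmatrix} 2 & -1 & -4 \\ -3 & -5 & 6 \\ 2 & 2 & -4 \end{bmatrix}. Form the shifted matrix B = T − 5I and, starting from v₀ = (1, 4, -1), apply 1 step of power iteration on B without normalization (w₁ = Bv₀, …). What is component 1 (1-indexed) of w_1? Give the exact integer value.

B = T − 5I has rows (-3, -1, -4); (-3, -10, 6); (2, 2, -9)
w1 = Bv₀ = ((-3)·1 + (-1)·4 + (-4)·(-1); (-3)·1 + (-10)·4 + 6·(-1); 2·1 + 2·4 + (-9)·(-1)) = (-3, -49, 19)
Requested component of w1: -3

-3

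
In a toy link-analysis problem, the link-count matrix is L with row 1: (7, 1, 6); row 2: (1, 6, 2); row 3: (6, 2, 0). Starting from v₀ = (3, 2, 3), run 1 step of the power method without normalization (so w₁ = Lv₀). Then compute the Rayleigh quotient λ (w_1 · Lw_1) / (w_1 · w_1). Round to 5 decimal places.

11.05411

w1 = Lv₀ = (41, 21, 22)
Lw1 = (440, 211, 288)
w1·Lw1 = 41·440 + 21·211 + 22·288 = 28807; w1·w1 = 41·41 + 21·21 + 22·22 = 2606
λ ≈ 28807/2606 = 11.05411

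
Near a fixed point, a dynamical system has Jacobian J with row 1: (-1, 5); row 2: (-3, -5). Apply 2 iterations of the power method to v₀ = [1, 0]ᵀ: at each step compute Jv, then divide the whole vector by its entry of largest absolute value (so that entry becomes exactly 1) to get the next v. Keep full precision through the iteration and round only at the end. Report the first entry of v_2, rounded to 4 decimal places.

Jv0 = (-1.00000, -3.00000); divide by -3.00000 → v1 = (0.33333, 1.00000)
Jv1 = (4.66667, -6.00000); divide by -6.00000 → v2 = (-0.77778, 1.00000)
Requested entry of v2: -14/18 = -0.7778

-0.7778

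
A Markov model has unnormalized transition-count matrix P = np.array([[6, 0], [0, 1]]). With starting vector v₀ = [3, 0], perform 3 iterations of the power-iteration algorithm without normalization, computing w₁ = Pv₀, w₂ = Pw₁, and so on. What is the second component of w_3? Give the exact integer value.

w1 = Pv₀ = (6·3 + 0·0; 0·3 + 1·0) = (18, 0)
w2 = Pw1 = (6·18 + 0·0; 0·18 + 1·0) = (108, 0)
w3 = Pw2 = (648, 0)
The requested component of w3 is 0.

0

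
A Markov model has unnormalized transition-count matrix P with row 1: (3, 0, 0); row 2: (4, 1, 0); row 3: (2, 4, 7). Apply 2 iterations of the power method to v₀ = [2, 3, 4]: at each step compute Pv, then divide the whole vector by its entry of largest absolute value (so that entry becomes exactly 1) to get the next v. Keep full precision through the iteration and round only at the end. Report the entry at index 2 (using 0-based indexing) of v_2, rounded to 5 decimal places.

1.00000

Pv0 = (6.000000, 11.000000, 44.000000); divide by 44.000000 → v1 = (0.136364, 0.250000, 1.000000)
Pv1 = (0.409091, 0.795455, 8.272727); divide by 8.272727 → v2 = (0.049451, 0.096154, 1.000000)
Requested entry of v2: 364/364 = 1.00000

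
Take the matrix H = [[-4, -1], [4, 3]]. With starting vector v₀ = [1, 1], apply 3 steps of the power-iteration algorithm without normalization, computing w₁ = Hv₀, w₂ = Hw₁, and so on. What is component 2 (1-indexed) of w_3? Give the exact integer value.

w1 = Hv₀ = ((-4)·1 + (-1)·1; 4·1 + 3·1) = (-5, 7)
w2 = Hw1 = ((-4)·(-5) + (-1)·7; 4·(-5) + 3·7) = (13, 1)
w3 = Hw2 = (-53, 55)
The requested component of w3 is 55.

55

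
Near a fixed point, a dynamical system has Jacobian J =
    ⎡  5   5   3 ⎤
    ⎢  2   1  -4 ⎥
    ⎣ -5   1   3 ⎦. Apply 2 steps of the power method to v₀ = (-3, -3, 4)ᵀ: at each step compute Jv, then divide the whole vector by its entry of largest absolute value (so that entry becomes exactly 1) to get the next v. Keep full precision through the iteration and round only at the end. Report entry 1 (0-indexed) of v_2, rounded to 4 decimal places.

1.0000

Jv0 = (-18.00000, -25.00000, 24.00000); divide by -25.00000 → v1 = (0.72000, 1.00000, -0.96000)
Jv1 = (5.72000, 6.28000, -5.48000); divide by 6.28000 → v2 = (0.91083, 1.00000, -0.87261)
Requested entry of v2: -157/-157 = 1.0000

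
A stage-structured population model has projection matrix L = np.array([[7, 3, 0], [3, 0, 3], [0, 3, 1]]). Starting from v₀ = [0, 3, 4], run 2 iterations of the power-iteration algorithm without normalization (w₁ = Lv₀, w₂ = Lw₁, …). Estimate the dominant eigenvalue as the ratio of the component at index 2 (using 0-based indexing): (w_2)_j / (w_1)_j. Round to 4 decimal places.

w1 = Lv₀ = (9, 12, 13)
w2 = Lw1 = (99, 66, 49)
Ratio at component: 49 / 13 = 3.7692

λ ≈ 3.7692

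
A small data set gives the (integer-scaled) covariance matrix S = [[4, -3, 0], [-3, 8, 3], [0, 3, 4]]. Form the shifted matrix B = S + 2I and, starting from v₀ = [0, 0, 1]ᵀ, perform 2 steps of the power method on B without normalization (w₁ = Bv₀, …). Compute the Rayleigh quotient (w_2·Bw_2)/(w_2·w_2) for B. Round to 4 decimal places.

B = S + 2I has rows (6, -3, 0); (-3, 10, 3); (0, 3, 6)
w1 = Bv₀ = (0, 3, 6)
w2 = Bw1 = (-9, 48, 45)
Bw2 = (-198, 642, 414)
w2·Bw2 = 51228; w2·w2 = 4410; μ ≈ 51228/4410 = 11.6163

11.6163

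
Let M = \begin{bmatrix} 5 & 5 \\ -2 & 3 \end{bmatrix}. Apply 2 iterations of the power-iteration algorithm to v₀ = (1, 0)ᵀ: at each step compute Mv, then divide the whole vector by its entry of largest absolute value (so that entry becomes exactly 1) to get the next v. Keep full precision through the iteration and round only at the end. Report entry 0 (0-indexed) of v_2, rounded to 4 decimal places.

-0.9375

Mv0 = (5.00000, -2.00000); divide by 5.00000 → v1 = (1.00000, -0.40000)
Mv1 = (3.00000, -3.20000); divide by -3.20000 → v2 = (-0.93750, 1.00000)
Requested entry of v2: 15/-16 = -0.9375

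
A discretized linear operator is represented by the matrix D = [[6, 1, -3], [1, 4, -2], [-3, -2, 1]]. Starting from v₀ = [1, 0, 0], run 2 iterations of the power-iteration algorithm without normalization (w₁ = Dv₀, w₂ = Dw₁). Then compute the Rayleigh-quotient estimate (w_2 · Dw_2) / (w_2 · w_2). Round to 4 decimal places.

λ ≈ 8.1148

w1 = Dv₀ = (6·1 + 1·0 + (-3)·0; 1·1 + 4·0 + (-2)·0; (-3)·1 + (-2)·0 + 1·0) = (6, 1, -3)
w2 = Dw1 = (6·6 + 1·1 + (-3)·(-3); 1·6 + 4·1 + (-2)·(-3); (-3)·6 + (-2)·1 + 1·(-3)) = (46, 16, -23)
Dw2 = (361, 156, -193)
w2·Dw2 = 46·361 + 16·156 + (-23)·(-193) = 23541; w2·w2 = 46·46 + 16·16 + (-23)·(-23) = 2901
λ ≈ 23541/2901 = 8.1148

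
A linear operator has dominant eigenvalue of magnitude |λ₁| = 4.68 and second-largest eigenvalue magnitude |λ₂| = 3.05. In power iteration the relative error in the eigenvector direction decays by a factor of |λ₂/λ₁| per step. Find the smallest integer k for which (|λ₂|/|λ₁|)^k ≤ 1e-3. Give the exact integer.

|λ₂/λ₁| = 3.05/4.68 = 0.65171
Need k ≥ ln(1e-3) / ln(0.65171) = -6.9078 / -0.4282 ≈ 16.134
Smallest integer k satisfying the bound: 17

17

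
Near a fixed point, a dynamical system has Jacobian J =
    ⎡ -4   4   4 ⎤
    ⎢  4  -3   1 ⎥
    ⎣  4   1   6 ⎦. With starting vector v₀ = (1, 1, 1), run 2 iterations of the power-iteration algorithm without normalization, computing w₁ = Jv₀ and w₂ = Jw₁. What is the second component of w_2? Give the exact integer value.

w1 = Jv₀ = (4, 2, 11)
w2 = Jw1 = (36, 21, 84)
The requested component of w2 is 21.

21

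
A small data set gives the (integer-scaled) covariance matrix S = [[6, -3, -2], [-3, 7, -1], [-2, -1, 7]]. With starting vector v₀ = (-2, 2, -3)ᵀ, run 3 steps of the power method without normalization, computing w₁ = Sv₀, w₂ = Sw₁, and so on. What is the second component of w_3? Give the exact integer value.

1953

w1 = Sv₀ = (-12, 23, -19)
w2 = Sw1 = (-103, 216, -132)
w3 = Sw2 = (-1002, 1953, -934)
The requested component of w3 is 1953.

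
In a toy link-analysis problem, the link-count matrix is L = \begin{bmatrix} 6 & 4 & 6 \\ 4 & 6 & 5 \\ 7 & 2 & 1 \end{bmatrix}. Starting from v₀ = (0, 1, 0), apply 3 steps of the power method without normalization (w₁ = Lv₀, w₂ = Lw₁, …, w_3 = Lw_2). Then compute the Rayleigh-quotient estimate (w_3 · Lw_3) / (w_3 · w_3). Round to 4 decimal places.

w1 = Lv₀ = (6·0 + 4·1 + 6·0; 4·0 + 6·1 + 5·0; 7·0 + 2·1 + 1·0) = (4, 6, 2)
w2 = Lw1 = (6·4 + 4·6 + 6·2; 4·4 + 6·6 + 5·2; 7·4 + 2·6 + 1·2) = (60, 62, 42)
w3 = Lw2 = (860, 822, 586)
Lw3 = (11964, 11302, 8250)
w3·Lw3 = 860·11964 + 822·11302 + 586·8250 = 24413784; w3·w3 = 860·860 + 822·822 + 586·586 = 1758680
λ ≈ 24413784/1758680 = 13.8819

λ ≈ 13.8819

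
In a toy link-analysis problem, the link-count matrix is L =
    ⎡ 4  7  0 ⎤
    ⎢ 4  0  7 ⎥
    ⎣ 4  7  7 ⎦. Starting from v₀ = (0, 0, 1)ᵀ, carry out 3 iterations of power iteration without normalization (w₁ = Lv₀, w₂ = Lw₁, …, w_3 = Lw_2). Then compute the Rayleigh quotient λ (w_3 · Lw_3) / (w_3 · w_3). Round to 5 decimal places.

w1 = Lv₀ = (4·0 + 7·0 + 0·1; 4·0 + 0·0 + 7·1; 4·0 + 7·0 + 7·1) = (0, 7, 7)
w2 = Lw1 = (4·0 + 7·7 + 0·7; 4·0 + 0·7 + 7·7; 4·0 + 7·7 + 7·7) = (49, 49, 98)
w3 = Lw2 = (539, 882, 1225)
Lw3 = (8330, 10731, 16905)
w3·Lw3 = 539·8330 + 882·10731 + 1225·16905 = 34663237; w3·w3 = 539·539 + 882·882 + 1225·1225 = 2569070
λ ≈ 34663237/2569070 = 13.49252

13.49252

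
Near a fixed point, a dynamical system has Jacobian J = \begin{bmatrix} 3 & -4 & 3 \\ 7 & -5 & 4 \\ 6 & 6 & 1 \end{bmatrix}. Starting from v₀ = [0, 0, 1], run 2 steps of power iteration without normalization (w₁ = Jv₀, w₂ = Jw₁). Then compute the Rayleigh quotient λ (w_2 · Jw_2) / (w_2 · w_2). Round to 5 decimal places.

λ ≈ 1.22434

w1 = Jv₀ = (3, 4, 1)
w2 = Jw1 = (-4, 5, 43)
Jw2 = (97, 119, 49)
w2·Jw2 = (-4)·97 + 5·119 + 43·49 = 2314; w2·w2 = (-4)·(-4) + 5·5 + 43·43 = 1890
λ ≈ 2314/1890 = 1.22434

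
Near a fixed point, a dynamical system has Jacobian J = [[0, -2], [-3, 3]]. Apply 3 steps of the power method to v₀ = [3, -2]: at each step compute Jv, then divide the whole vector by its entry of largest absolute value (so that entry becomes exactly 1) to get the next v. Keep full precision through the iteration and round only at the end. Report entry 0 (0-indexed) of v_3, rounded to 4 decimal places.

Jv0 = (4.00000, -15.00000); divide by -15.00000 → v1 = (-0.26667, 1.00000)
Jv1 = (-2.00000, 3.80000); divide by 3.80000 → v2 = (-0.52632, 1.00000)
Jv2 = (-2.00000, 4.57895); divide by 4.57895 → v3 = (-0.43678, 1.00000)
Requested entry of v3: 114/-261 = -0.4368

-0.4368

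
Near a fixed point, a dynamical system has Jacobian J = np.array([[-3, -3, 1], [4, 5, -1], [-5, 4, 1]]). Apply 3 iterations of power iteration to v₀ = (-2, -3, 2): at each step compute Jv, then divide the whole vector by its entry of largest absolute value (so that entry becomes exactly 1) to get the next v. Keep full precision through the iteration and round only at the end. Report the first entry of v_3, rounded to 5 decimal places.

Jv0 = (17.000000, -25.000000, 0.000000); divide by -25.000000 → v1 = (-0.680000, 1.000000, 0.000000)
Jv1 = (-0.960000, 2.280000, 7.400000); divide by 7.400000 → v2 = (-0.129730, 0.308108, 1.000000)
Jv2 = (0.464865, 0.021622, 2.881081); divide by 2.881081 → v3 = (0.161351, 0.007505, 1.000000)
Requested entry of v3: -86/-533 = 0.16135

0.16135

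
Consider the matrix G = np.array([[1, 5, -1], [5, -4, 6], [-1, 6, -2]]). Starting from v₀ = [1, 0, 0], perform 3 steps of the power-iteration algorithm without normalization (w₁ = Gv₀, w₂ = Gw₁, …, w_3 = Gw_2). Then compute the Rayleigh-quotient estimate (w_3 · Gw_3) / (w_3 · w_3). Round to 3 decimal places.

w1 = Gv₀ = (1·1 + 5·0 + (-1)·0; 5·1 + (-4)·0 + 6·0; (-1)·1 + 6·0 + (-2)·0) = (1, 5, -1)
w2 = Gw1 = (1·1 + 5·5 + (-1)·(-1); 5·1 + (-4)·5 + 6·(-1); (-1)·1 + 6·5 + (-2)·(-1)) = (27, -21, 31)
w3 = Gw2 = (-109, 405, -215)
Gw3 = (2131, -3455, 2969)
w3·Gw3 = (-109)·2131 + 405·(-3455) + (-215)·2969 = -2269889; w3·w3 = (-109)·(-109) + 405·405 + (-215)·(-215) = 222131
λ ≈ -2269889/222131 = -10.219

λ ≈ -10.219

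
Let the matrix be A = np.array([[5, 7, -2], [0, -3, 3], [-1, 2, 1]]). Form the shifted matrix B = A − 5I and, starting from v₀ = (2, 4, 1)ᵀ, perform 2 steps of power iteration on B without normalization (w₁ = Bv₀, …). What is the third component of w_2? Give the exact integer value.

B = A − 5I has rows (0, 7, -2); (0, -8, 3); (-1, 2, -4)
w1 = Bv₀ = (26, -29, 2)
w2 = Bw1 = (-207, 238, -92)
Requested component of w2: -92

-92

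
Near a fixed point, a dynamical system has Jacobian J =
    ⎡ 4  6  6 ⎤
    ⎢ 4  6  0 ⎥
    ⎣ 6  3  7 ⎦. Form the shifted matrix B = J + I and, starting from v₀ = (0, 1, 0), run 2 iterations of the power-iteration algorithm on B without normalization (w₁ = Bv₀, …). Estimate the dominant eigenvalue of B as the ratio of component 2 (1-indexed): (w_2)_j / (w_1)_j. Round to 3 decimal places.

μ ≈ 10.429

B = J + I has rows (5, 6, 6); (4, 7, 0); (6, 3, 8)
w1 = Bv₀ = (5·0 + 6·1 + 6·0; 4·0 + 7·1 + 0·0; 6·0 + 3·1 + 8·0) = (6, 7, 3)
w2 = Bw1 = (5·6 + 6·7 + 6·3; 4·6 + 7·7 + 0·3; 6·6 + 3·7 + 8·3) = (90, 73, 81)
Ratio: 73/7 = 10.429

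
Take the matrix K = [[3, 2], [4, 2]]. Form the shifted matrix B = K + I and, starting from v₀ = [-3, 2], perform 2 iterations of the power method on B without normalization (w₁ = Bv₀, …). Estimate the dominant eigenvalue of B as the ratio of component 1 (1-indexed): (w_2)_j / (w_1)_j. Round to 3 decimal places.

B = K + I has rows (4, 2); (4, 3)
w1 = Bv₀ = (-8, -6)
w2 = Bw1 = (-44, -50)
Ratio: -44/-8 = 5.500

5.500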